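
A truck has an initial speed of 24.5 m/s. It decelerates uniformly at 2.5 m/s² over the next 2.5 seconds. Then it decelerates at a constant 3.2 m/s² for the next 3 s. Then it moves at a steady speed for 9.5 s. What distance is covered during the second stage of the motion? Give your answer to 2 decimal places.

40.35 m

Phase 1 (decelerating): v₀ = 24.5 m/s, a = -2.5 m/s².
v = v₀ + at = 24.5 + (-2.5)(2.5) = 18.2 m/s
Δx = v₀t + ½at² = 24.5·2.5 + 0.5·-2.5·2.5² = 53.4 m

Phase 2 (decelerating): v₀ = 18.2 m/s, a = -3.2 m/s².
v = v₀ + at = 18.2 + (-3.2)(3) = 8.65 m/s
Δx = v₀t + ½at² = 18.2·3 + 0.5·-3.2·3² = 40.3 m
Distance in phase 2 = 40.3 m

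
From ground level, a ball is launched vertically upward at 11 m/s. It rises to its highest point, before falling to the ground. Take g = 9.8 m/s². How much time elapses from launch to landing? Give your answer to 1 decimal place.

2.2 s

Phase 1 (rising): v₀ = 11.0 m/s, a = -9.8 m/s².
v = v₀ + at → t = (0 − 11.0) / -9.8 = 1.12 s
v² = v₀² + 2aΔx → Δx = (0² − 11.0²)/(2·-9.8) = 6.17 m

Phase 2 (falling): v₀ = 0 m/s, a = -9.8 m/s².
Falls 6.17 m from rest: t = √(2·6.17/9.8) = 1.12 s; v = g·t = 11.0 m/s.
Total time = 1.12 + 1.12 = 2.24 s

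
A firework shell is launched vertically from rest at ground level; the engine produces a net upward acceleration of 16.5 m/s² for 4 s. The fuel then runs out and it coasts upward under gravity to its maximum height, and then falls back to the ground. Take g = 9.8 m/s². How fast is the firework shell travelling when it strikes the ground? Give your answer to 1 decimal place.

83.3 m/s

Phase 1 (powered ascent): v₀ = 0 m/s, a = 16.5 m/s².
v = v₀ + at = 0 + (16.5)(4) = 66.0 m/s
Δx = v₀t + ½at² = 0·4 + 0.5·16.5·4² = 132 m

Phase 2 (coasting upward): v₀ = 66.0 m/s, a = -9.8 m/s².
v = v₀ + at → t = (0 − 66.0) / -9.8 = 6.73 s
v² = v₀² + 2aΔx → Δx = (0² − 66.0²)/(2·-9.8) = 222 m

Phase 3 (free fall): v₀ = 0 m/s, a = -9.8 m/s².
Falls 354 m from rest: t = √(2·354/9.8) = 8.50 s; v = g·t = 83.3 m/s.
Impact speed = 83.3 m/s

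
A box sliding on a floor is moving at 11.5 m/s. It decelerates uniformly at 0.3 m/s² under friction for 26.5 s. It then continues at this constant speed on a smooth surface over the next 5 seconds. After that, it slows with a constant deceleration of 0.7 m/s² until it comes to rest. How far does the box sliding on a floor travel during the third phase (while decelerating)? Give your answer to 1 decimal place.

9.0 m

Phase 1 (decelerating): v₀ = 11.5 m/s, a = -0.3 m/s².
v = v₀ + at = 11.5 + (-0.3)(26.5) = 3.55 m/s
Δx = v₀t + ½at² = 11.5·26.5 + 0.5·-0.3·26.5² = 199 m

Phase 2 (constant speed): v₀ = 3.55 m/s, a = 0 m/s².
v = v₀ + at = 3.55 + (0)(5) = 3.55 m/s
Δx = v₀t + ½at² = 3.55·5 + 0.5·0·5² = 17.8 m

Phase 3 (decelerating): v₀ = 3.55 m/s, a = -0.7 m/s².
v = v₀ + at → t = (0 − 3.55) / -0.7 = 5.07 s
v² = v₀² + 2aΔx → Δx = (0² − 3.55²)/(2·-0.7) = 9.00 m
Distance in phase 3 = 9.00 m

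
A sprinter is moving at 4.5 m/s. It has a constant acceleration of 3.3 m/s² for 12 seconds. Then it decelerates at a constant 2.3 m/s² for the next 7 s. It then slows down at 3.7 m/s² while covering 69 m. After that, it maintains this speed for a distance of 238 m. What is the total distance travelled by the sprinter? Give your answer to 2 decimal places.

850.95 m

Phase 1 (accelerating): v₀ = 4.50 m/s, a = 3.3 m/s².
v = v₀ + at = 4.50 + (3.3)(12) = 44.1 m/s
Δx = v₀t + ½at² = 4.50·12 + 0.5·3.3·12² = 292 m

Phase 2 (decelerating): v₀ = 44.1 m/s, a = -2.3 m/s².
v = v₀ + at = 44.1 + (-2.3)(7) = 28.0 m/s
Δx = v₀t + ½at² = 44.1·7 + 0.5·-2.3·7² = 252 m

Phase 3 (decelerating): v₀ = 28.0 m/s, a = -3.7 m/s².
v² = v₀² + 2aΔx = 28.0² + 2·-3.7·69 = 273 → v = 16.5 m/s
t = (v − v₀)/a = (16.5 − 28.0)/-3.7 = 3.10 s

Phase 4 (constant speed): v₀ = 16.5 m/s, a = 0 m/s².
Constant speed: t = d/v = 238/16.5 = 14.4 s
Total distance = 292 + 252 + 69.0 + 238 = 851 m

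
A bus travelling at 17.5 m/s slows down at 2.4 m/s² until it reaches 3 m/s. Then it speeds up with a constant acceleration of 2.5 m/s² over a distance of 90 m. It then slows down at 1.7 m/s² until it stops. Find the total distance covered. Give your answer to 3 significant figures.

287 m

Phase 1 (decelerating): v₀ = 17.5 m/s, a = -2.4 m/s².
v = v₀ + at → t = (3 − 17.5) / -2.4 = 6.04 s
v² = v₀² + 2aΔx → Δx = (3² − 17.5²)/(2·-2.4) = 61.9 m

Phase 2 (accelerating): v₀ = 3.00 m/s, a = 2.5 m/s².
v² = v₀² + 2aΔx = 3.00² + 2·2.5·90 = 459 → v = 21.4 m/s
t = (v − v₀)/a = (21.4 − 3.00)/2.5 = 7.37 s

Phase 3 (decelerating): v₀ = 21.4 m/s, a = -1.7 m/s².
v = v₀ + at → t = (0 − 21.4) / -1.7 = 12.6 s
v² = v₀² + 2aΔx → Δx = (0² − 21.4²)/(2·-1.7) = 135 m
Total distance = 61.9 + 90.0 + 135 = 287 m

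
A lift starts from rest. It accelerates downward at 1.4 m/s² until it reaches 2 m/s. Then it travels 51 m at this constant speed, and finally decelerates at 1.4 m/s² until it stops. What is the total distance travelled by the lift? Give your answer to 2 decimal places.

Phase 1 (accelerating): v₀ = 0 m/s, a = 1.4 m/s².
v = v₀ + at → t = (2 − 0) / 1.4 = 1.43 s
v² = v₀² + 2aΔx → Δx = (2² − 0²)/(2·1.4) = 1.43 m

Phase 2 (constant speed): v₀ = 2.00 m/s, a = 0 m/s².
Constant speed: t = d/v = 51/2.00 = 25.5 s

Phase 3 (decelerating): v₀ = 2.00 m/s, a = -1.4 m/s².
v = v₀ + at → t = (0 − 2.00) / -1.4 = 1.43 s
v² = v₀² + 2aΔx → Δx = (0² − 2.00²)/(2·-1.4) = 1.43 m
Total distance = 1.43 + 51.0 + 1.43 = 53.9 m

53.86 m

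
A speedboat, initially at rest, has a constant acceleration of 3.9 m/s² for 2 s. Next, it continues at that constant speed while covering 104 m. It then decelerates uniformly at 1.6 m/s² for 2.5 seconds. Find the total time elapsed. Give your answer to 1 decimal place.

17.8 s

Phase 1 (accelerating): v₀ = 0 m/s, a = 3.9 m/s².
v = v₀ + at = 0 + (3.9)(2) = 7.80 m/s
Δx = v₀t + ½at² = 0·2 + 0.5·3.9·2² = 7.80 m

Phase 2 (constant speed): v₀ = 7.80 m/s, a = 0 m/s².
Constant speed: t = d/v = 104/7.80 = 13.3 s

Phase 3 (decelerating): v₀ = 7.80 m/s, a = -1.6 m/s².
v = v₀ + at = 7.80 + (-1.6)(2.5) = 3.80 m/s
Δx = v₀t + ½at² = 7.80·2.5 + 0.5·-1.6·2.5² = 14.5 m
Total time = 2.00 + 13.3 + 2.50 = 17.8 s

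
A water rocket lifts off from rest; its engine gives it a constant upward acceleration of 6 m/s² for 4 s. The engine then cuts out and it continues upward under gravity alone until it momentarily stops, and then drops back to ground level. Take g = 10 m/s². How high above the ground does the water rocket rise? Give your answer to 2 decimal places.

Phase 1 (powered ascent): v₀ = 0 m/s, a = 6 m/s².
v = v₀ + at = 0 + (6)(4) = 24.0 m/s
Δx = v₀t + ½at² = 0·4 + 0.5·6·4² = 48.0 m

Phase 2 (coasting upward): v₀ = 24.0 m/s, a = -10 m/s².
v = v₀ + at → t = (0 − 24.0) / -10 = 2.40 s
v² = v₀² + 2aΔx → Δx = (0² − 24.0²)/(2·-10) = 28.8 m
Maximum height = 48.0 + 28.8 = 76.8 m

76.80 m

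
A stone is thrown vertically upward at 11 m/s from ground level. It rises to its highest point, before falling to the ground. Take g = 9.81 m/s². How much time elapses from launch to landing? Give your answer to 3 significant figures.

2.24 s

Phase 1 (rising): v₀ = 11.0 m/s, a = -9.81 m/s².
v = v₀ + at → t = (0 − 11.0) / -9.81 = 1.12 s
v² = v₀² + 2aΔx → Δx = (0² − 11.0²)/(2·-9.81) = 6.17 m

Phase 2 (falling): v₀ = 0 m/s, a = -9.81 m/s².
Falls 6.17 m from rest: t = √(2·6.17/9.81) = 1.12 s; v = g·t = 11.0 m/s.
Total time = 1.12 + 1.12 = 2.24 s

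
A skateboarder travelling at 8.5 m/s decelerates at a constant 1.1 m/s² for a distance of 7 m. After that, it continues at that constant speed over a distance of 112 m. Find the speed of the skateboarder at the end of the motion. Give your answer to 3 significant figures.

7.54 m/s

Phase 1 (decelerating): v₀ = 8.50 m/s, a = -1.1 m/s².
v² = v₀² + 2aΔx = 8.50² + 2·-1.1·7 = 56.8 → v = 7.54 m/s
t = (v − v₀)/a = (7.54 − 8.50)/-1.1 = 0.873 s

Phase 2 (constant speed): v₀ = 7.54 m/s, a = 0 m/s².
Constant speed: t = d/v = 112/7.54 = 14.9 s
Final speed = 7.54 m/s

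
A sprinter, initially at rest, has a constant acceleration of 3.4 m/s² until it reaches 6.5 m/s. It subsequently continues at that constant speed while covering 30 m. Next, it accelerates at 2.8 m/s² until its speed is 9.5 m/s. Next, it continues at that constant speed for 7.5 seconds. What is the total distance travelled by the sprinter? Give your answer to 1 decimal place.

116.0 m

Phase 1 (accelerating): v₀ = 0 m/s, a = 3.4 m/s².
v = v₀ + at → t = (6.5 − 0) / 3.4 = 1.91 s
v² = v₀² + 2aΔx → Δx = (6.5² − 0²)/(2·3.4) = 6.21 m

Phase 2 (constant speed): v₀ = 6.50 m/s, a = 0 m/s².
Constant speed: t = d/v = 30/6.50 = 4.62 s

Phase 3 (accelerating): v₀ = 6.50 m/s, a = 2.8 m/s².
v = v₀ + at → t = (9.5 − 6.50) / 2.8 = 1.07 s
v² = v₀² + 2aΔx → Δx = (9.5² − 6.50²)/(2·2.8) = 8.57 m

Phase 4 (constant speed): v₀ = 9.50 m/s, a = 0 m/s².
v = v₀ + at = 9.50 + (0)(7.5) = 9.50 m/s
Δx = v₀t + ½at² = 9.50·7.5 + 0.5·0·7.5² = 71.2 m
Total distance = 6.21 + 30.0 + 8.57 + 71.2 = 116 m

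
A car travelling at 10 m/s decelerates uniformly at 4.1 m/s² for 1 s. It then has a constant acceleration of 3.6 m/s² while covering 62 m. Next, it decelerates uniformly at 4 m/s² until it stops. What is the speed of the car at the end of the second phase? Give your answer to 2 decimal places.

Phase 1 (decelerating): v₀ = 10.0 m/s, a = -4.1 m/s².
v = v₀ + at = 10.0 + (-4.1)(1) = 5.90 m/s
Δx = v₀t + ½at² = 10.0·1 + 0.5·-4.1·1² = 7.95 m

Phase 2 (accelerating): v₀ = 5.90 m/s, a = 3.6 m/s².
v² = v₀² + 2aΔx = 5.90² + 2·3.6·62 = 481 → v = 21.9 m/s
t = (v − v₀)/a = (21.9 − 5.90)/3.6 = 4.45 s
Speed at end of phase 2 = 21.9 m/s

21.94 m/s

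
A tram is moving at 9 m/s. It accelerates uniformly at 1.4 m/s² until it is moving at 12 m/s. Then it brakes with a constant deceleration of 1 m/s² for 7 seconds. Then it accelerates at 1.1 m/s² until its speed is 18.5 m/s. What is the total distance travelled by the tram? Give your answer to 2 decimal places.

226.20 m

Phase 1 (accelerating): v₀ = 9.00 m/s, a = 1.4 m/s².
v = v₀ + at → t = (12 − 9.00) / 1.4 = 2.14 s
v² = v₀² + 2aΔx → Δx = (12² − 9.00²)/(2·1.4) = 22.5 m

Phase 2 (decelerating): v₀ = 12.0 m/s, a = -1 m/s².
v = v₀ + at = 12.0 + (-1)(7) = 5.00 m/s
Δx = v₀t + ½at² = 12.0·7 + 0.5·-1·7² = 59.5 m

Phase 3 (accelerating): v₀ = 5.00 m/s, a = 1.1 m/s².
v = v₀ + at → t = (18.5 − 5.00) / 1.1 = 12.3 s
v² = v₀² + 2aΔx → Δx = (18.5² − 5.00²)/(2·1.1) = 144 m
Total distance = 22.5 + 59.5 + 144 = 226 m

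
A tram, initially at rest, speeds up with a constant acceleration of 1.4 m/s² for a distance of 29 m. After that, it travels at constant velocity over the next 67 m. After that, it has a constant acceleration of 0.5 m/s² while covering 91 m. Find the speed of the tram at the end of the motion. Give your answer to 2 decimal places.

Phase 1 (accelerating): v₀ = 0 m/s, a = 1.4 m/s².
v² = v₀² + 2aΔx = 0² + 2·1.4·29 = 81.2 → v = 9.01 m/s
t = (v − v₀)/a = (9.01 − 0)/1.4 = 6.44 s

Phase 2 (constant speed): v₀ = 9.01 m/s, a = 0 m/s².
Constant speed: t = d/v = 67/9.01 = 7.44 s

Phase 3 (accelerating): v₀ = 9.01 m/s, a = 0.5 m/s².
v² = v₀² + 2aΔx = 9.01² + 2·0.5·91 = 172 → v = 13.1 m/s
t = (v − v₀)/a = (13.1 − 9.01)/0.5 = 8.22 s
Final speed = 13.1 m/s

13.12 m/s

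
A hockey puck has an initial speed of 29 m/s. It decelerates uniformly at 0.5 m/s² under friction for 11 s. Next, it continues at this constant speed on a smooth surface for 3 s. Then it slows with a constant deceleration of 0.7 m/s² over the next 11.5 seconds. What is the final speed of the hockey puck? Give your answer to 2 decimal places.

15.45 m/s

Phase 1 (decelerating): v₀ = 29.0 m/s, a = -0.5 m/s².
v = v₀ + at = 29.0 + (-0.5)(11) = 23.5 m/s
Δx = v₀t + ½at² = 29.0·11 + 0.5·-0.5·11² = 289 m

Phase 2 (constant speed): v₀ = 23.5 m/s, a = 0 m/s².
v = v₀ + at = 23.5 + (0)(3) = 23.5 m/s
Δx = v₀t + ½at² = 23.5·3 + 0.5·0·3² = 70.5 m

Phase 3 (decelerating): v₀ = 23.5 m/s, a = -0.7 m/s².
v = v₀ + at = 23.5 + (-0.7)(11.5) = 15.5 m/s
Δx = v₀t + ½at² = 23.5·11.5 + 0.5·-0.7·11.5² = 224 m
Final speed = 15.5 m/s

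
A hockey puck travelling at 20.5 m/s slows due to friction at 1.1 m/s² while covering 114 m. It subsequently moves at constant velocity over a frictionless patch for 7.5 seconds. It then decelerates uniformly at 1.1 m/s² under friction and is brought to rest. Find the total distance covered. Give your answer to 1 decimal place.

Phase 1 (decelerating): v₀ = 20.5 m/s, a = -1.1 m/s².
v² = v₀² + 2aΔx = 20.5² + 2·-1.1·114 = 169 → v = 13.0 m/s
t = (v − v₀)/a = (13.0 − 20.5)/-1.1 = 6.80 s

Phase 2 (constant speed): v₀ = 13.0 m/s, a = 0 m/s².
v = v₀ + at = 13.0 + (0)(7.5) = 13.0 m/s
Δx = v₀t + ½at² = 13.0·7.5 + 0.5·0·7.5² = 97.6 m

Phase 3 (decelerating): v₀ = 13.0 m/s, a = -1.1 m/s².
v = v₀ + at → t = (0 − 13.0) / -1.1 = 11.8 s
v² = v₀² + 2aΔx → Δx = (0² − 13.0²)/(2·-1.1) = 77.0 m
Total distance = 114 + 97.6 + 77.0 = 289 m

288.7 m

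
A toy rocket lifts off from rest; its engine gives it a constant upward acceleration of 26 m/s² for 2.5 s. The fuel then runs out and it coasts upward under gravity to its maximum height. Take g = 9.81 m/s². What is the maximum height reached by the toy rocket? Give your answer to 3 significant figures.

Phase 1 (powered ascent): v₀ = 0 m/s, a = 26 m/s².
v = v₀ + at = 0 + (26)(2.5) = 65.0 m/s
Δx = v₀t + ½at² = 0·2.5 + 0.5·26·2.5² = 81.2 m

Phase 2 (coasting upward): v₀ = 65.0 m/s, a = -9.81 m/s².
v = v₀ + at → t = (0 − 65.0) / -9.81 = 6.63 s
v² = v₀² + 2aΔx → Δx = (0² − 65.0²)/(2·-9.81) = 215 m
Maximum height = 81.2 + 215 = 297 m

297 m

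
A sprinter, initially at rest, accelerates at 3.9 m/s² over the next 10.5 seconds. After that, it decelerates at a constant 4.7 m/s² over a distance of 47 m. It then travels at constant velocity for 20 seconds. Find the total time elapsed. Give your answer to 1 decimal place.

31.7 s

Phase 1 (accelerating): v₀ = 0 m/s, a = 3.9 m/s².
v = v₀ + at = 0 + (3.9)(10.5) = 40.9 m/s
Δx = v₀t + ½at² = 0·10.5 + 0.5·3.9·10.5² = 215 m

Phase 2 (decelerating): v₀ = 40.9 m/s, a = -4.7 m/s².
v² = v₀² + 2aΔx = 40.9² + 2·-4.7·47 = 1240 → v = 35.1 m/s
t = (v − v₀)/a = (35.1 − 40.9)/-4.7 = 1.24 s

Phase 3 (constant speed): v₀ = 35.1 m/s, a = 0 m/s².
v = v₀ + at = 35.1 + (0)(20) = 35.1 m/s
Δx = v₀t + ½at² = 35.1·20 + 0.5·0·20² = 703 m
Total time = 10.5 + 1.24 + 20.0 = 31.7 s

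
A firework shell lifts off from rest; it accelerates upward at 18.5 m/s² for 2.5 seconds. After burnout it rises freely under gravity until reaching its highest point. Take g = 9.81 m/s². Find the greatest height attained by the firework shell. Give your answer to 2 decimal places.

166.84 m

Phase 1 (powered ascent): v₀ = 0 m/s, a = 18.5 m/s².
v = v₀ + at = 0 + (18.5)(2.5) = 46.2 m/s
Δx = v₀t + ½at² = 0·2.5 + 0.5·18.5·2.5² = 57.8 m

Phase 2 (coasting upward): v₀ = 46.2 m/s, a = -9.81 m/s².
v = v₀ + at → t = (0 − 46.2) / -9.81 = 4.71 s
v² = v₀² + 2aΔx → Δx = (0² − 46.2²)/(2·-9.81) = 109 m
Maximum height = 57.8 + 109 = 167 m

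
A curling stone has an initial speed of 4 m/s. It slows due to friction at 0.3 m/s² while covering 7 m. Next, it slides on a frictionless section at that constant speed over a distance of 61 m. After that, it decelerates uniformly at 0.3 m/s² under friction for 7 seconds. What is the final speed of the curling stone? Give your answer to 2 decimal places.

1.34 m/s

Phase 1 (decelerating): v₀ = 4.00 m/s, a = -0.3 m/s².
v² = v₀² + 2aΔx = 4.00² + 2·-0.3·7 = 11.8 → v = 3.44 m/s
t = (v − v₀)/a = (3.44 − 4.00)/-0.3 = 1.88 s

Phase 2 (constant speed): v₀ = 3.44 m/s, a = 0 m/s².
Constant speed: t = d/v = 61/3.44 = 17.8 s

Phase 3 (decelerating): v₀ = 3.44 m/s, a = -0.3 m/s².
v = v₀ + at = 3.44 + (-0.3)(7) = 1.34 m/s
Δx = v₀t + ½at² = 3.44·7 + 0.5·-0.3·7² = 16.7 m
Final speed = 1.34 m/s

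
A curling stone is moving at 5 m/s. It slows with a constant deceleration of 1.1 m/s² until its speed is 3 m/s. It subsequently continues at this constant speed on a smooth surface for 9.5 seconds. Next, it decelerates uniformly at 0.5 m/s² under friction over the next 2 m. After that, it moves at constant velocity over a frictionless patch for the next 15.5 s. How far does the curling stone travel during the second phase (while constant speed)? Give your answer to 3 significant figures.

28.5 m

Phase 1 (decelerating): v₀ = 5.00 m/s, a = -1.1 m/s².
v = v₀ + at → t = (3 − 5.00) / -1.1 = 1.82 s
v² = v₀² + 2aΔx → Δx = (3² − 5.00²)/(2·-1.1) = 7.27 m

Phase 2 (constant speed): v₀ = 3.00 m/s, a = 0 m/s².
v = v₀ + at = 3.00 + (0)(9.5) = 3.00 m/s
Δx = v₀t + ½at² = 3.00·9.5 + 0.5·0·9.5² = 28.5 m
Distance in phase 2 = 28.5 m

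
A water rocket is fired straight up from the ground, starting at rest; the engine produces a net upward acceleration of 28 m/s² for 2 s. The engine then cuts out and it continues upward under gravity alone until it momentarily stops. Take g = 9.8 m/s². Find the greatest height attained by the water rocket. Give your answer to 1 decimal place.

Phase 1 (powered ascent): v₀ = 0 m/s, a = 28 m/s².
v = v₀ + at = 0 + (28)(2) = 56.0 m/s
Δx = v₀t + ½at² = 0·2 + 0.5·28·2² = 56.0 m

Phase 2 (coasting upward): v₀ = 56.0 m/s, a = -9.8 m/s².
v = v₀ + at → t = (0 − 56.0) / -9.8 = 5.71 s
v² = v₀² + 2aΔx → Δx = (0² − 56.0²)/(2·-9.8) = 160 m
Maximum height = 56.0 + 160 = 216 m

216.0 m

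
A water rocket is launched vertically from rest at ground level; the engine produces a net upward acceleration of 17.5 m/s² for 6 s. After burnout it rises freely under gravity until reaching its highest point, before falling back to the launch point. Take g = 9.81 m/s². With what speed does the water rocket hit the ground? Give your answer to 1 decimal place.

131.2 m/s

Phase 1 (powered ascent): v₀ = 0 m/s, a = 17.5 m/s².
v = v₀ + at = 0 + (17.5)(6) = 105 m/s
Δx = v₀t + ½at² = 0·6 + 0.5·17.5·6² = 315 m

Phase 2 (coasting upward): v₀ = 105 m/s, a = -9.81 m/s².
v = v₀ + at → t = (0 − 105) / -9.81 = 10.7 s
v² = v₀² + 2aΔx → Δx = (0² − 105²)/(2·-9.81) = 562 m

Phase 3 (free fall): v₀ = 0 m/s, a = -9.81 m/s².
Falls 877 m from rest: t = √(2·877/9.81) = 13.4 s; v = g·t = 131 m/s.
Impact speed = 131 m/s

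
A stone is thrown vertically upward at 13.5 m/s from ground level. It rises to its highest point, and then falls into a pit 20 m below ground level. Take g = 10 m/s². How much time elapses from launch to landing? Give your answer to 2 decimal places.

3.76 s

Phase 1 (rising): v₀ = 13.5 m/s, a = -10 m/s².
v = v₀ + at → t = (0 − 13.5) / -10 = 1.35 s
v² = v₀² + 2aΔx → Δx = (0² − 13.5²)/(2·-10) = 9.11 m

Phase 2 (falling): v₀ = 0 m/s, a = -10 m/s².
Falls 29.1 m from rest: t = √(2·29.1/10) = 2.41 s; v = g·t = 24.1 m/s.
Total time = 1.35 + 2.41 = 3.76 s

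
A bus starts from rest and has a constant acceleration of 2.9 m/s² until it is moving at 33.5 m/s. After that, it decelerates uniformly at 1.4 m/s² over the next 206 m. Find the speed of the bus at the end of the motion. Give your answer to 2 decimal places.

23.35 m/s

Phase 1 (accelerating): v₀ = 0 m/s, a = 2.9 m/s².
v = v₀ + at → t = (33.5 − 0) / 2.9 = 11.6 s
v² = v₀² + 2aΔx → Δx = (33.5² − 0²)/(2·2.9) = 193 m

Phase 2 (decelerating): v₀ = 33.5 m/s, a = -1.4 m/s².
v² = v₀² + 2aΔx = 33.5² + 2·-1.4·206 = 545 → v = 23.4 m/s
t = (v − v₀)/a = (23.4 − 33.5)/-1.4 = 7.25 s
Final speed = 23.4 m/s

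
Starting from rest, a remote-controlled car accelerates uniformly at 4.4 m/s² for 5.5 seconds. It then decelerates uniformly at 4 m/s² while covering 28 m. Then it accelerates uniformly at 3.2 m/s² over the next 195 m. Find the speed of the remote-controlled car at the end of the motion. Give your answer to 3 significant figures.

Phase 1 (accelerating): v₀ = 0 m/s, a = 4.4 m/s².
v = v₀ + at = 0 + (4.4)(5.5) = 24.2 m/s
Δx = v₀t + ½at² = 0·5.5 + 0.5·4.4·5.5² = 66.6 m

Phase 2 (decelerating): v₀ = 24.2 m/s, a = -4 m/s².
v² = v₀² + 2aΔx = 24.2² + 2·-4·28 = 362 → v = 19.0 m/s
t = (v − v₀)/a = (19.0 − 24.2)/-4 = 1.30 s

Phase 3 (accelerating): v₀ = 19.0 m/s, a = 3.2 m/s².
v² = v₀² + 2aΔx = 19.0² + 2·3.2·195 = 1610 → v = 40.1 m/s
t = (v − v₀)/a = (40.1 − 19.0)/3.2 = 6.59 s
Final speed = 40.1 m/s

40.1 m/s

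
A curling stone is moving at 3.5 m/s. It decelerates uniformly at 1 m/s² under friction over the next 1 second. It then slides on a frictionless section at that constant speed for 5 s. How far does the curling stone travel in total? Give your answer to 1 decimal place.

15.5 m

Phase 1 (decelerating): v₀ = 3.50 m/s, a = -1 m/s².
v = v₀ + at = 3.50 + (-1)(1) = 2.50 m/s
Δx = v₀t + ½at² = 3.50·1 + 0.5·-1·1² = 3.00 m

Phase 2 (constant speed): v₀ = 2.50 m/s, a = 0 m/s².
v = v₀ + at = 2.50 + (0)(5) = 2.50 m/s
Δx = v₀t + ½at² = 2.50·5 + 0.5·0·5² = 12.5 m
Total distance = 3.00 + 12.5 = 15.5 m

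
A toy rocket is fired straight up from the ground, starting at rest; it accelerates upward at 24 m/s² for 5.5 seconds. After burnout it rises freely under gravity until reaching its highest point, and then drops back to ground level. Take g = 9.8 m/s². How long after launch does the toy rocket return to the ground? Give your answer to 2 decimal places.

34.95 s

Phase 1 (powered ascent): v₀ = 0 m/s, a = 24 m/s².
v = v₀ + at = 0 + (24)(5.5) = 132 m/s
Δx = v₀t + ½at² = 0·5.5 + 0.5·24·5.5² = 363 m

Phase 2 (coasting upward): v₀ = 132 m/s, a = -9.8 m/s².
v = v₀ + at → t = (0 − 132) / -9.8 = 13.5 s
v² = v₀² + 2aΔx → Δx = (0² − 132²)/(2·-9.8) = 889 m

Phase 3 (free fall): v₀ = 0 m/s, a = -9.8 m/s².
Falls 1250 m from rest: t = √(2·1250/9.8) = 16.0 s; v = g·t = 157 m/s.
Total time = 5.50 + 13.5 + 16.0 = 35.0 s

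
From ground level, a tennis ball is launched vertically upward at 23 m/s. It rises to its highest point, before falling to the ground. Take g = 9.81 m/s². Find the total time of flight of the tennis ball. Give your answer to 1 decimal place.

4.7 s

Phase 1 (rising): v₀ = 23.0 m/s, a = -9.81 m/s².
v = v₀ + at → t = (0 − 23.0) / -9.81 = 2.34 s
v² = v₀² + 2aΔx → Δx = (0² − 23.0²)/(2·-9.81) = 27.0 m

Phase 2 (falling): v₀ = 0 m/s, a = -9.81 m/s².
Falls 27.0 m from rest: t = √(2·27.0/9.81) = 2.34 s; v = g·t = 23.0 m/s.
Total time = 2.34 + 2.34 = 4.69 s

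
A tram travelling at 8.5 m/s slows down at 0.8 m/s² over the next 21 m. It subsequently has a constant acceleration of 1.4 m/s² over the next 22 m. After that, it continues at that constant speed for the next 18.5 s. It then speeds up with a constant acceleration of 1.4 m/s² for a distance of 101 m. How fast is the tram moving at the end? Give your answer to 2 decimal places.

Phase 1 (decelerating): v₀ = 8.50 m/s, a = -0.8 m/s².
v² = v₀² + 2aΔx = 8.50² + 2·-0.8·21 = 38.6 → v = 6.22 m/s
t = (v − v₀)/a = (6.22 − 8.50)/-0.8 = 2.85 s

Phase 2 (accelerating): v₀ = 6.22 m/s, a = 1.4 m/s².
v² = v₀² + 2aΔx = 6.22² + 2·1.4·22 = 100 → v = 10.0 m/s
t = (v − v₀)/a = (10.0 − 6.22)/1.4 = 2.71 s

Phase 3 (constant speed): v₀ = 10.0 m/s, a = 0 m/s².
v = v₀ + at = 10.0 + (0)(18.5) = 10.0 m/s
Δx = v₀t + ½at² = 10.0·18.5 + 0.5·0·18.5² = 185 m

Phase 4 (accelerating): v₀ = 10.0 m/s, a = 1.4 m/s².
v² = v₀² + 2aΔx = 10.0² + 2·1.4·101 = 383 → v = 19.6 m/s
t = (v − v₀)/a = (19.6 − 10.0)/1.4 = 6.83 s
Final speed = 19.6 m/s

19.57 m/s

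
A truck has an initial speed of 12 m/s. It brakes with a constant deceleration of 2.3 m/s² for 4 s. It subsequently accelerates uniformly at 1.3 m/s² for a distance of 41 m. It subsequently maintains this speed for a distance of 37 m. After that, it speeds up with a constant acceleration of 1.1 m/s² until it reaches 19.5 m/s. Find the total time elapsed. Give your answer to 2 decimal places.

21.54 s

Phase 1 (decelerating): v₀ = 12.0 m/s, a = -2.3 m/s².
v = v₀ + at = 12.0 + (-2.3)(4) = 2.80 m/s
Δx = v₀t + ½at² = 12.0·4 + 0.5·-2.3·4² = 29.6 m

Phase 2 (accelerating): v₀ = 2.80 m/s, a = 1.3 m/s².
v² = v₀² + 2aΔx = 2.80² + 2·1.3·41 = 114 → v = 10.7 m/s
t = (v − v₀)/a = (10.7 − 2.80)/1.3 = 6.08 s

Phase 3 (constant speed): v₀ = 10.7 m/s, a = 0 m/s².
Constant speed: t = d/v = 37/10.7 = 3.46 s

Phase 4 (accelerating): v₀ = 10.7 m/s, a = 1.1 m/s².
v = v₀ + at → t = (19.5 − 10.7) / 1.1 = 8.00 s
v² = v₀² + 2aΔx → Δx = (19.5² − 10.7²)/(2·1.1) = 121 m
Total time = 4.00 + 6.08 + 3.46 + 8.00 = 21.5 s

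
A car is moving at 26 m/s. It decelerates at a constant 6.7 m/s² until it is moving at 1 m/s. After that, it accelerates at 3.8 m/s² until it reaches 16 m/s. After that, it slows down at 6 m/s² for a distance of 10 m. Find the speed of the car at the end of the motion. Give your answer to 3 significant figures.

11.7 m/s

Phase 1 (decelerating): v₀ = 26.0 m/s, a = -6.7 m/s².
v = v₀ + at → t = (1 − 26.0) / -6.7 = 3.73 s
v² = v₀² + 2aΔx → Δx = (1² − 26.0²)/(2·-6.7) = 50.4 m

Phase 2 (accelerating): v₀ = 1.00 m/s, a = 3.8 m/s².
v = v₀ + at → t = (16 − 1.00) / 3.8 = 3.95 s
v² = v₀² + 2aΔx → Δx = (16² − 1.00²)/(2·3.8) = 33.6 m

Phase 3 (decelerating): v₀ = 16.0 m/s, a = -6 m/s².
v² = v₀² + 2aΔx = 16.0² + 2·-6·10 = 136 → v = 11.7 m/s
t = (v − v₀)/a = (11.7 − 16.0)/-6 = 0.723 s
Final speed = 11.7 m/s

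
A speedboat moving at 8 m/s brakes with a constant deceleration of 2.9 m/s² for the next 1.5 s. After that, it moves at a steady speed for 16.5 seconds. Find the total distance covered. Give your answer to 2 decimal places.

Phase 1 (decelerating): v₀ = 8.00 m/s, a = -2.9 m/s².
v = v₀ + at = 8.00 + (-2.9)(1.5) = 3.65 m/s
Δx = v₀t + ½at² = 8.00·1.5 + 0.5·-2.9·1.5² = 8.74 m

Phase 2 (constant speed): v₀ = 3.65 m/s, a = 0 m/s².
v = v₀ + at = 3.65 + (0)(16.5) = 3.65 m/s
Δx = v₀t + ½at² = 3.65·16.5 + 0.5·0·16.5² = 60.2 m
Total distance = 8.74 + 60.2 = 69.0 m

68.96 m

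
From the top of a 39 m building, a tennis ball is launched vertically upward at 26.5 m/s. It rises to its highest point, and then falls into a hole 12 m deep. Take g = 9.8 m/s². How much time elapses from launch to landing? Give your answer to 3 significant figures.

6.91 s

Phase 1 (rising): v₀ = 26.5 m/s, a = -9.8 m/s².
v = v₀ + at → t = (0 − 26.5) / -9.8 = 2.70 s
v² = v₀² + 2aΔx → Δx = (0² − 26.5²)/(2·-9.8) = 35.8 m

Phase 2 (falling): v₀ = 0 m/s, a = -9.8 m/s².
Falls 86.8 m from rest: t = √(2·86.8/9.8) = 4.21 s; v = g·t = 41.3 m/s.
Total time = 2.70 + 4.21 = 6.91 s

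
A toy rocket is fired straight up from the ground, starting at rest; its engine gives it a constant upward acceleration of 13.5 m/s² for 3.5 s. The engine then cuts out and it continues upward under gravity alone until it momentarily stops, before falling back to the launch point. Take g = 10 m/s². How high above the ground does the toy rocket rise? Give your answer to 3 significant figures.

194 m

Phase 1 (powered ascent): v₀ = 0 m/s, a = 13.5 m/s².
v = v₀ + at = 0 + (13.5)(3.5) = 47.2 m/s
Δx = v₀t + ½at² = 0·3.5 + 0.5·13.5·3.5² = 82.7 m

Phase 2 (coasting upward): v₀ = 47.2 m/s, a = -10 m/s².
v = v₀ + at → t = (0 − 47.2) / -10 = 4.72 s
v² = v₀² + 2aΔx → Δx = (0² − 47.2²)/(2·-10) = 112 m
Maximum height = 82.7 + 112 = 194 m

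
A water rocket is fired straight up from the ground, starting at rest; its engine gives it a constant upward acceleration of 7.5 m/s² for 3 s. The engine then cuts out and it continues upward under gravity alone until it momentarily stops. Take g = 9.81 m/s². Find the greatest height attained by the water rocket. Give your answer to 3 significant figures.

59.6 m

Phase 1 (powered ascent): v₀ = 0 m/s, a = 7.5 m/s².
v = v₀ + at = 0 + (7.5)(3) = 22.5 m/s
Δx = v₀t + ½at² = 0·3 + 0.5·7.5·3² = 33.8 m

Phase 2 (coasting upward): v₀ = 22.5 m/s, a = -9.81 m/s².
v = v₀ + at → t = (0 − 22.5) / -9.81 = 2.29 s
v² = v₀² + 2aΔx → Δx = (0² − 22.5²)/(2·-9.81) = 25.8 m
Maximum height = 33.8 + 25.8 = 59.6 m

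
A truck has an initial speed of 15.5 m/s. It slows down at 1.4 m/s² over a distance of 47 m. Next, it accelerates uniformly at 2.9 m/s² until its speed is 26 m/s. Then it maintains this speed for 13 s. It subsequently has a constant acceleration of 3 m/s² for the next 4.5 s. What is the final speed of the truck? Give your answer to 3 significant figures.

Phase 1 (decelerating): v₀ = 15.5 m/s, a = -1.4 m/s².
v² = v₀² + 2aΔx = 15.5² + 2·-1.4·47 = 109 → v = 10.4 m/s
t = (v − v₀)/a = (10.4 − 15.5)/-1.4 = 3.63 s

Phase 2 (accelerating): v₀ = 10.4 m/s, a = 2.9 m/s².
v = v₀ + at → t = (26 − 10.4) / 2.9 = 5.37 s
v² = v₀² + 2aΔx → Δx = (26² − 10.4²)/(2·2.9) = 97.8 m

Phase 3 (constant speed): v₀ = 26.0 m/s, a = 0 m/s².
v = v₀ + at = 26.0 + (0)(13) = 26.0 m/s
Δx = v₀t + ½at² = 26.0·13 + 0.5·0·13² = 338 m

Phase 4 (accelerating): v₀ = 26.0 m/s, a = 3 m/s².
v = v₀ + at = 26.0 + (3)(4.5) = 39.5 m/s
Δx = v₀t + ½at² = 26.0·4.5 + 0.5·3·4.5² = 147 m
Final speed = 39.5 m/s

39.5 m/s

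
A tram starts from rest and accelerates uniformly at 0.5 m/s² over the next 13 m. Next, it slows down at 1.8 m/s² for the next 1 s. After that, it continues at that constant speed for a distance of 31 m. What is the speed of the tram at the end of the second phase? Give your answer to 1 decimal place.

Phase 1 (accelerating): v₀ = 0 m/s, a = 0.5 m/s².
v² = v₀² + 2aΔx = 0² + 2·0.5·13 = 13.0 → v = 3.61 m/s
t = (v − v₀)/a = (3.61 − 0)/0.5 = 7.21 s

Phase 2 (decelerating): v₀ = 3.61 m/s, a = -1.8 m/s².
v = v₀ + at = 3.61 + (-1.8)(1) = 1.81 m/s
Δx = v₀t + ½at² = 3.61·1 + 0.5·-1.8·1² = 2.71 m
Speed at end of phase 2 = 1.81 m/s

1.8 m/s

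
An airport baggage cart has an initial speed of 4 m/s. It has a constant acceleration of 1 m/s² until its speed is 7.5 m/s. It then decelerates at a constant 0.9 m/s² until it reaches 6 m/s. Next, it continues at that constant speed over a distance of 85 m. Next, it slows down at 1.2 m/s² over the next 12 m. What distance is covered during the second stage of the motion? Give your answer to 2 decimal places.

Phase 1 (accelerating): v₀ = 4.00 m/s, a = 1 m/s².
v = v₀ + at → t = (7.5 − 4.00) / 1 = 3.50 s
v² = v₀² + 2aΔx → Δx = (7.5² − 4.00²)/(2·1) = 20.1 m

Phase 2 (decelerating): v₀ = 7.50 m/s, a = -0.9 m/s².
v = v₀ + at → t = (6 − 7.50) / -0.9 = 1.67 s
v² = v₀² + 2aΔx → Δx = (6² − 7.50²)/(2·-0.9) = 11.2 m
Distance in phase 2 = 11.2 m

11.25 m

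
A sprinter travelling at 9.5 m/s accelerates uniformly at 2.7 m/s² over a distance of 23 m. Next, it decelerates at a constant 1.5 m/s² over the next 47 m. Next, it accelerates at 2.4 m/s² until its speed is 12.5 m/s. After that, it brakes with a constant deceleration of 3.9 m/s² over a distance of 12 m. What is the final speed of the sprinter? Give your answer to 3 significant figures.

7.92 m/s

Phase 1 (accelerating): v₀ = 9.50 m/s, a = 2.7 m/s².
v² = v₀² + 2aΔx = 9.50² + 2·2.7·23 = 214 → v = 14.6 m/s
t = (v − v₀)/a = (14.6 − 9.50)/2.7 = 1.91 s

Phase 2 (decelerating): v₀ = 14.6 m/s, a = -1.5 m/s².
v² = v₀² + 2aΔx = 14.6² + 2·-1.5·47 = 73.4 → v = 8.57 m/s
t = (v − v₀)/a = (8.57 − 14.6)/-1.5 = 4.05 s

Phase 3 (accelerating): v₀ = 8.57 m/s, a = 2.4 m/s².
v = v₀ + at → t = (12.5 − 8.57) / 2.4 = 1.64 s
v² = v₀² + 2aΔx → Δx = (12.5² − 8.57²)/(2·2.4) = 17.3 m

Phase 4 (decelerating): v₀ = 12.5 m/s, a = -3.9 m/s².
v² = v₀² + 2aΔx = 12.5² + 2·-3.9·12 = 62.7 → v = 7.92 m/s
t = (v − v₀)/a = (7.92 − 12.5)/-3.9 = 1.18 s
Final speed = 7.92 m/s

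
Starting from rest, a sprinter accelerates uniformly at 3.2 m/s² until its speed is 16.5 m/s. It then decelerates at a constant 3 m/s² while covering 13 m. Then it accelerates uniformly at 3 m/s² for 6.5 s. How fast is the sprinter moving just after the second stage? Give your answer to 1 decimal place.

13.9 m/s

Phase 1 (accelerating): v₀ = 0 m/s, a = 3.2 m/s².
v = v₀ + at → t = (16.5 − 0) / 3.2 = 5.16 s
v² = v₀² + 2aΔx → Δx = (16.5² − 0²)/(2·3.2) = 42.5 m

Phase 2 (decelerating): v₀ = 16.5 m/s, a = -3 m/s².
v² = v₀² + 2aΔx = 16.5² + 2·-3·13 = 194 → v = 13.9 m/s
t = (v − v₀)/a = (13.9 − 16.5)/-3 = 0.854 s
Speed at end of phase 2 = 13.9 m/s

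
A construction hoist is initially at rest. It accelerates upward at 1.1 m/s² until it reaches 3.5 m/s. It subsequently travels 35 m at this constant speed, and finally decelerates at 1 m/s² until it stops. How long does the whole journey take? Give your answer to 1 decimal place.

16.7 s

Phase 1 (accelerating): v₀ = 0 m/s, a = 1.1 m/s².
v = v₀ + at → t = (3.5 − 0) / 1.1 = 3.18 s
v² = v₀² + 2aΔx → Δx = (3.5² − 0²)/(2·1.1) = 5.57 m

Phase 2 (constant speed): v₀ = 3.50 m/s, a = 0 m/s².
Constant speed: t = d/v = 35/3.50 = 10.0 s

Phase 3 (decelerating): v₀ = 3.50 m/s, a = -1 m/s².
v = v₀ + at → t = (0 − 3.50) / -1 = 3.50 s
v² = v₀² + 2aΔx → Δx = (0² − 3.50²)/(2·-1) = 6.12 m
Total time = 3.18 + 10.0 + 3.50 = 16.7 s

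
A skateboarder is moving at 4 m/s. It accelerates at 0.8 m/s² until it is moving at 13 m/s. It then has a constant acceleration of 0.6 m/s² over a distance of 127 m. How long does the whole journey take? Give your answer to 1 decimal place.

Phase 1 (accelerating): v₀ = 4.00 m/s, a = 0.8 m/s².
v = v₀ + at → t = (13 − 4.00) / 0.8 = 11.2 s
v² = v₀² + 2aΔx → Δx = (13² − 4.00²)/(2·0.8) = 95.6 m

Phase 2 (accelerating): v₀ = 13.0 m/s, a = 0.6 m/s².
v² = v₀² + 2aΔx = 13.0² + 2·0.6·127 = 321 → v = 17.9 m/s
t = (v − v₀)/a = (17.9 − 13.0)/0.6 = 8.21 s
Total time = 11.2 + 8.21 = 19.5 s

19.5 s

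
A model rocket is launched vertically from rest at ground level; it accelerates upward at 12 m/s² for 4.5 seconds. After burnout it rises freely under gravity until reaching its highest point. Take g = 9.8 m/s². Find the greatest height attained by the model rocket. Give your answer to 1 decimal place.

270.3 m

Phase 1 (powered ascent): v₀ = 0 m/s, a = 12 m/s².
v = v₀ + at = 0 + (12)(4.5) = 54.0 m/s
Δx = v₀t + ½at² = 0·4.5 + 0.5·12·4.5² = 122 m

Phase 2 (coasting upward): v₀ = 54.0 m/s, a = -9.8 m/s².
v = v₀ + at → t = (0 − 54.0) / -9.8 = 5.51 s
v² = v₀² + 2aΔx → Δx = (0² − 54.0²)/(2·-9.8) = 149 m
Maximum height = 122 + 149 = 270 m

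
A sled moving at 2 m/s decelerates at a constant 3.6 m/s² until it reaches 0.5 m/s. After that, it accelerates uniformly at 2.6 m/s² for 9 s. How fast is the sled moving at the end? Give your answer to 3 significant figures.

23.9 m/s

Phase 1 (decelerating): v₀ = 2.00 m/s, a = -3.6 m/s².
v = v₀ + at → t = (0.5 − 2.00) / -3.6 = 0.417 s
v² = v₀² + 2aΔx → Δx = (0.5² − 2.00²)/(2·-3.6) = 0.521 m

Phase 2 (accelerating): v₀ = 0.500 m/s, a = 2.6 m/s².
v = v₀ + at = 0.500 + (2.6)(9) = 23.9 m/s
Δx = v₀t + ½at² = 0.500·9 + 0.5·2.6·9² = 110 m
Final speed = 23.9 m/s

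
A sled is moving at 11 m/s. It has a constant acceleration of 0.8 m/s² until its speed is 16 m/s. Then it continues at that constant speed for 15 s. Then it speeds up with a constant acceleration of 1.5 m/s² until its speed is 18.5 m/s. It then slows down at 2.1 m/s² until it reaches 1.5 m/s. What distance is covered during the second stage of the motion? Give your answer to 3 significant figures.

Phase 1 (accelerating): v₀ = 11.0 m/s, a = 0.8 m/s².
v = v₀ + at → t = (16 − 11.0) / 0.8 = 6.25 s
v² = v₀² + 2aΔx → Δx = (16² − 11.0²)/(2·0.8) = 84.4 m

Phase 2 (constant speed): v₀ = 16.0 m/s, a = 0 m/s².
v = v₀ + at = 16.0 + (0)(15) = 16.0 m/s
Δx = v₀t + ½at² = 16.0·15 + 0.5·0·15² = 240 m
Distance in phase 2 = 240 m

240 m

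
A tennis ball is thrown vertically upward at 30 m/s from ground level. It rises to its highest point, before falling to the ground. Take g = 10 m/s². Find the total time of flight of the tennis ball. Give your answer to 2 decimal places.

6.00 s

Phase 1 (rising): v₀ = 30.0 m/s, a = -10 m/s².
v = v₀ + at → t = (0 − 30.0) / -10 = 3.00 s
v² = v₀² + 2aΔx → Δx = (0² − 30.0²)/(2·-10) = 45.0 m

Phase 2 (falling): v₀ = 0 m/s, a = -10 m/s².
Falls 45.0 m from rest: t = √(2·45.0/10) = 3.00 s; v = g·t = 30.0 m/s.
Total time = 3.00 + 3.00 = 6.00 s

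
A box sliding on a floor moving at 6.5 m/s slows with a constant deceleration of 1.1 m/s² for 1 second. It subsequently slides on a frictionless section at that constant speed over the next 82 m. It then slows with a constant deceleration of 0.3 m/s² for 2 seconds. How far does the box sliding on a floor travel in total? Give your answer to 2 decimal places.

98.15 m

Phase 1 (decelerating): v₀ = 6.50 m/s, a = -1.1 m/s².
v = v₀ + at = 6.50 + (-1.1)(1) = 5.40 m/s
Δx = v₀t + ½at² = 6.50·1 + 0.5·-1.1·1² = 5.95 m

Phase 2 (constant speed): v₀ = 5.40 m/s, a = 0 m/s².
Constant speed: t = d/v = 82/5.40 = 15.2 s

Phase 3 (decelerating): v₀ = 5.40 m/s, a = -0.3 m/s².
v = v₀ + at = 5.40 + (-0.3)(2) = 4.80 m/s
Δx = v₀t + ½at² = 5.40·2 + 0.5·-0.3·2² = 10.2 m
Total distance = 5.95 + 82.0 + 10.2 = 98.2 m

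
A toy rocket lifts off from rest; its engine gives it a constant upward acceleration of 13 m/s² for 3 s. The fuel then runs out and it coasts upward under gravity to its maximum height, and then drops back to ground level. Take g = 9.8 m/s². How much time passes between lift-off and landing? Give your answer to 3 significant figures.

12.2 s

Phase 1 (powered ascent): v₀ = 0 m/s, a = 13 m/s².
v = v₀ + at = 0 + (13)(3) = 39.0 m/s
Δx = v₀t + ½at² = 0·3 + 0.5·13·3² = 58.5 m

Phase 2 (coasting upward): v₀ = 39.0 m/s, a = -9.8 m/s².
v = v₀ + at → t = (0 − 39.0) / -9.8 = 3.98 s
v² = v₀² + 2aΔx → Δx = (0² − 39.0²)/(2·-9.8) = 77.6 m

Phase 3 (free fall): v₀ = 0 m/s, a = -9.8 m/s².
Falls 136 m from rest: t = √(2·136/9.8) = 5.27 s; v = g·t = 51.6 m/s.
Total time = 3.00 + 3.98 + 5.27 = 12.2 s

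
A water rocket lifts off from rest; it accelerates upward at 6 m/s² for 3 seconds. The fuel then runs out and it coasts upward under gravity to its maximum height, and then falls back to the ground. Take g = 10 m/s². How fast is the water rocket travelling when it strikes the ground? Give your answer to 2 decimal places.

29.39 m/s

Phase 1 (powered ascent): v₀ = 0 m/s, a = 6 m/s².
v = v₀ + at = 0 + (6)(3) = 18.0 m/s
Δx = v₀t + ½at² = 0·3 + 0.5·6·3² = 27.0 m

Phase 2 (coasting upward): v₀ = 18.0 m/s, a = -10 m/s².
v = v₀ + at → t = (0 − 18.0) / -10 = 1.80 s
v² = v₀² + 2aΔx → Δx = (0² − 18.0²)/(2·-10) = 16.2 m

Phase 3 (free fall): v₀ = 0 m/s, a = -10 m/s².
Falls 43.2 m from rest: t = √(2·43.2/10) = 2.94 s; v = g·t = 29.4 m/s.
Impact speed = 29.4 m/s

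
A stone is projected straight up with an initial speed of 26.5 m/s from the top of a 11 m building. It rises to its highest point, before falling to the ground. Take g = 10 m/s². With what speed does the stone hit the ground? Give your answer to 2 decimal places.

30.37 m/s

Phase 1 (rising): v₀ = 26.5 m/s, a = -10 m/s².
v = v₀ + at → t = (0 − 26.5) / -10 = 2.65 s
v² = v₀² + 2aΔx → Δx = (0² − 26.5²)/(2·-10) = 35.1 m

Phase 2 (falling): v₀ = 0 m/s, a = -10 m/s².
Falls 46.1 m from rest: t = √(2·46.1/10) = 3.04 s; v = g·t = 30.4 m/s.
Final speed = 30.4 m/s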